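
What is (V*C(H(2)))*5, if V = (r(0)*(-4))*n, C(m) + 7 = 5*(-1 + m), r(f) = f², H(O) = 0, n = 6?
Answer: 0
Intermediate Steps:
C(m) = -12 + 5*m (C(m) = -7 + 5*(-1 + m) = -7 + (-5 + 5*m) = -12 + 5*m)
V = 0 (V = (0²*(-4))*6 = (0*(-4))*6 = 0*6 = 0)
(V*C(H(2)))*5 = (0*(-12 + 5*0))*5 = (0*(-12 + 0))*5 = (0*(-12))*5 = 0*5 = 0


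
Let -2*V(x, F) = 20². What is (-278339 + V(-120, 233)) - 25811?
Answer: -304350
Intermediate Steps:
V(x, F) = -200 (V(x, F) = -½*20² = -½*400 = -200)
(-278339 + V(-120, 233)) - 25811 = (-278339 - 200) - 25811 = -278539 - 25811 = -304350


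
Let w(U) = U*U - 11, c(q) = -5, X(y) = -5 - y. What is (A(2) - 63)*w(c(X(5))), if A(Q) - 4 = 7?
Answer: -728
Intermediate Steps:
A(Q) = 11 (A(Q) = 4 + 7 = 11)
w(U) = -11 + U² (w(U) = U² - 11 = -11 + U²)
(A(2) - 63)*w(c(X(5))) = (11 - 63)*(-11 + (-5)²) = -52*(-11 + 25) = -52*14 = -728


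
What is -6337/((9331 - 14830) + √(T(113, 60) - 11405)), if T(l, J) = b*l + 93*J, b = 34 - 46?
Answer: 34847163/30246182 + 6337*I*√7181/30246182 ≈ 1.1521 + 0.017754*I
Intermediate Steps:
b = -12
T(l, J) = -12*l + 93*J
-6337/((9331 - 14830) + √(T(113, 60) - 11405)) = -6337/((9331 - 14830) + √((-12*113 + 93*60) - 11405)) = -6337/(-5499 + √((-1356 + 5580) - 11405)) = -6337/(-5499 + √(4224 - 11405)) = -6337/(-5499 + √(-7181)) = -6337/(-5499 + I*√7181)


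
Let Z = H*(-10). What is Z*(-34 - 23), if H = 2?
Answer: 1140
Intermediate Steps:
Z = -20 (Z = 2*(-10) = -20)
Z*(-34 - 23) = -20*(-34 - 23) = -20*(-57) = 1140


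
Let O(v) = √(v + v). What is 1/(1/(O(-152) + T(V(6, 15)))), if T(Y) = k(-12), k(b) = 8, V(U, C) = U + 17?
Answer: 8 + 4*I*√19 ≈ 8.0 + 17.436*I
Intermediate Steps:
V(U, C) = 17 + U
T(Y) = 8
O(v) = √2*√v (O(v) = √(2*v) = √2*√v)
1/(1/(O(-152) + T(V(6, 15)))) = 1/(1/(√2*√(-152) + 8)) = 1/(1/(√2*(2*I*√38) + 8)) = 1/(1/(4*I*√19 + 8)) = 1/(1/(8 + 4*I*√19)) = 8 + 4*I*√19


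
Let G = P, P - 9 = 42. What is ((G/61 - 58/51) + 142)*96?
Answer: 14106400/1037 ≈ 13603.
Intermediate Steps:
P = 51 (P = 9 + 42 = 51)
G = 51
((G/61 - 58/51) + 142)*96 = ((51/61 - 58/51) + 142)*96 = (-937/3111 + 142)*96 = (440825/3111)*96 = 14106400/1037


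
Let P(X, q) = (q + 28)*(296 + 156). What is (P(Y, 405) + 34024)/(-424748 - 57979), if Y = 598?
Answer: -10940/22987 ≈ -0.47592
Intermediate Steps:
P(X, q) = 12656 + 452*q (P(X, q) = (28 + q)*452 = 12656 + 452*q)
(P(Y, 405) + 34024)/(-424748 - 57979) = ((12656 + 452*405) + 34024)/(-424748 - 57979) = ((12656 + 183060) + 34024)/(-482727) = (195716 + 34024)*(-1/482727) = 229740*(-1/482727) = -10940/22987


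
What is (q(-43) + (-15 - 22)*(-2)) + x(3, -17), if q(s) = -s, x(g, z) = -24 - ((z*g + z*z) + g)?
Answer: -148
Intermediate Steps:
x(g, z) = -24 - g - z² - g*z (x(g, z) = -24 - ((g*z + z²) + g) = -24 - ((z² + g*z) + g) = -24 - (g + z² + g*z) = -24 + (-g - z² - g*z) = -24 - g - z² - g*z)
(q(-43) + (-15 - 22)*(-2)) + x(3, -17) = (-1*(-43) + (-15 - 22)*(-2)) + (-24 - 1*3 - 1*(-17)² - 1*3*(-17)) = (43 - 37*(-2)) + (-24 - 3 - 1*289 + 51) = (43 + 74) + (-24 - 3 - 289 + 51) = 117 - 265 = -148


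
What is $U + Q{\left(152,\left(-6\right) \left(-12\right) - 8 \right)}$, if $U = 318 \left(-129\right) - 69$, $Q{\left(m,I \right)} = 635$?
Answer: $-40456$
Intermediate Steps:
$U = -41091$ ($U = -41022 - 69 = -41091$)
$U + Q{\left(152,\left(-6\right) \left(-12\right) - 8 \right)} = -41091 + 635 = -40456$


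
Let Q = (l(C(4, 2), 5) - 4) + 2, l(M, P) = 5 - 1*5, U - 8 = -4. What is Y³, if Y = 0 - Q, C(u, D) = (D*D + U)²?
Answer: 8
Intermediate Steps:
U = 4 (U = 8 - 4 = 4)
C(u, D) = (4 + D²)² (C(u, D) = (D*D + 4)² = (D² + 4)² = (4 + D²)²)
l(M, P) = 0 (l(M, P) = 5 - 5 = 0)
Q = -2 (Q = (0 - 4) + 2 = -4 + 2 = -2)
Y = 2 (Y = 0 - 1*(-2) = 0 + 2 = 2)
Y³ = 2³ = 8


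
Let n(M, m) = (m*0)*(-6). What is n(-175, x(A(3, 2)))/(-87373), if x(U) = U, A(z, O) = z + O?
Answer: 0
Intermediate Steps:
A(z, O) = O + z
n(M, m) = 0 (n(M, m) = 0*(-6) = 0)
n(-175, x(A(3, 2)))/(-87373) = 0/(-87373) = 0*(-1/87373) = 0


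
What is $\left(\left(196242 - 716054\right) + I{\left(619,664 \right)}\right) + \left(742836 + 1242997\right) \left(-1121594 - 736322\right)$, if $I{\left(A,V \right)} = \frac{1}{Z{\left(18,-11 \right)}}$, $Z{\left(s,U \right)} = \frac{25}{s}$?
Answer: $- \frac{92237785595982}{25} \approx -3.6895 \cdot 10^{12}$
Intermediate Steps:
$I{\left(A,V \right)} = \frac{18}{25}$ ($I{\left(A,V \right)} = \frac{1}{25 \cdot \frac{1}{18}} = \frac{1}{\frac{25}{18}} = \frac{18}{25}$)
$\left(\left(196242 - 716054\right) + I{\left(619,664 \right)}\right) + \left(742836 + 1242997\right) \left(-1121594 - 736322\right) = \left(\left(196242 - 716054\right) + \frac{18}{25}\right) + \left(742836 + 1242997\right) \left(-1121594 - 736322\right) = \left(\left(196242 - 716054\right) + \frac{18}{25}\right) + 1985833 \left(-1857916\right) = \left(-519812 + \frac{18}{25}\right) - 3689510904028 = - \frac{12995282}{25} - 3689510904028 = - \frac{92237785595982}{25}$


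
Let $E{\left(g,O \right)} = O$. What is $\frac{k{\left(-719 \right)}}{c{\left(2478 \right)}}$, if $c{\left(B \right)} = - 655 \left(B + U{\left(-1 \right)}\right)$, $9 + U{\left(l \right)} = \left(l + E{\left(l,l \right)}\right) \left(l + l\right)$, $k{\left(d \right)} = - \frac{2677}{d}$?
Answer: $- \frac{2677}{1164646985} \approx -2.2986 \cdot 10^{-6}$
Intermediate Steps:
$U{\left(l \right)} = -9 + 4 l^{2}$ ($U{\left(l \right)} = -9 + \left(l + l\right) \left(l + l\right) = -9 + 2 l 2 l = -9 + 4 l^{2}$)
$c{\left(B \right)} = 3275 - 655 B$ ($c{\left(B \right)} = - 655 \left(B - \left(9 - 4 \left(-1\right)^{2}\right)\right) = - 655 \left(B + \left(-9 + 4 \cdot 1\right)\right) = - 655 \left(B + \left(-9 + 4\right)\right) = - 655 \left(B - 5\right) = - 655 \left(-5 + B\right) = 3275 - 655 B$)
$\frac{k{\left(-719 \right)}}{c{\left(2478 \right)}} = \frac{\left(-2677\right) \frac{1}{-719}}{3275 - 1623090} = \frac{\left(-2677\right) \left(- \frac{1}{719}\right)}{3275 - 1623090} = \frac{2677}{719 \left(-1619815\right)} = \frac{2677}{719} \left(- \frac{1}{1619815}\right) = - \frac{2677}{1164646985}$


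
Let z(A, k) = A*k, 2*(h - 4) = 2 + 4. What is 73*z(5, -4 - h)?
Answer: -4015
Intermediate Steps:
h = 7 (h = 4 + (2 + 4)/2 = 4 + (½)*6 = 4 + 3 = 7)
73*z(5, -4 - h) = 73*(5*(-4 - 1*7)) = 73*(5*(-4 - 7)) = 73*(5*(-11)) = 73*(-55) = -4015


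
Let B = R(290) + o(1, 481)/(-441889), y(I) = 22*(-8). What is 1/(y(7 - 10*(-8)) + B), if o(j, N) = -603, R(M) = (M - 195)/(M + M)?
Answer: -51259124/9013139985 ≈ -0.0056872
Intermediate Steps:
R(M) = (-195 + M)/(2*M) (R(M) = (-195 + M)/((2*M)) = (-195 + M)*(1/(2*M)) = (-195 + M)/(2*M))
y(I) = -176
B = 8465839/51259124 (B = (1/2)*(-195 + 290)/290 - 603/(-441889) = (1/2)*(1/290)*95 - 603*(-1/441889) = 19/116 + 603/441889 = 8465839/51259124 ≈ 0.16516)
1/(y(7 - 10*(-8)) + B) = 1/(-176 + 8465839/51259124) = 1/(-9013139985/51259124) = -51259124/9013139985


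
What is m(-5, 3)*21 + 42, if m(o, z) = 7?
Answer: 189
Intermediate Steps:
m(-5, 3)*21 + 42 = 7*21 + 42 = 147 + 42 = 189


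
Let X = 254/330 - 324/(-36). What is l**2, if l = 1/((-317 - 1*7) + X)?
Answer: 27225/2688215104 ≈ 1.0128e-5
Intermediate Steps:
X = 1612/165 (X = 254*(1/330) - 324*(-1/36) = 127/165 + 9 = 1612/165 ≈ 9.7697)
l = -165/51848 (l = 1/((-317 - 1*7) + 1612/165) = 1/((-317 - 7) + 1612/165) = 1/(-324 + 1612/165) = 1/(-51848/165) = -165/51848 ≈ -0.0031824)
l**2 = (-165/51848)**2 = 27225/2688215104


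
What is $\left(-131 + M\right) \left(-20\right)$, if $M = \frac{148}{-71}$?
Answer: $\frac{188980}{71} \approx 2661.7$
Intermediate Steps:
$M = - \frac{148}{71}$ ($M = 148 \left(- \frac{1}{71}\right) = - \frac{148}{71} \approx -2.0845$)
$\left(-131 + M\right) \left(-20\right) = \left(-131 - \frac{148}{71}\right) \left(-20\right) = \left(- \frac{9449}{71}\right) \left(-20\right) = \frac{188980}{71}$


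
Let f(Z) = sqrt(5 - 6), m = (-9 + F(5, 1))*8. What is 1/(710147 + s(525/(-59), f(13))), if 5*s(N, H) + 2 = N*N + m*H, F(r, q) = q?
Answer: 21513236513119/15277892452647104186 + 193877776*I/7638946226323552093 ≈ 1.4081e-6 + 2.538e-11*I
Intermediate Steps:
m = -64 (m = (-9 + 1)*8 = -8*8 = -64)
f(Z) = I (f(Z) = sqrt(-1) = I)
s(N, H) = -2/5 - 64*H/5 + N**2/5 (s(N, H) = -2/5 + (N*N - 64*H)/5 = -2/5 + (N**2 - 64*H)/5 = -2/5 + (-64*H/5 + N**2/5) = -2/5 - 64*H/5 + N**2/5)
1/(710147 + s(525/(-59), f(13))) = 1/(710147 + (-2/5 - 64*I/5 + (525/(-59))**2/5)) = 1/(710147 + (-2/5 - 64*I/5 + (525*(-1/59))**2/5)) = 1/(710147 + (-2/5 - 64*I/5 + (-525/59)**2/5)) = 1/(710147 + (-2/5 - 64*I/5 + (1/5)*(275625/3481))) = 1/(710147 + (-2/5 - 64*I/5 + 55125/3481)) = 1/(710147 + (268663/17405 - 64*I/5)) = 1/(12360377198/17405 - 64*I/5) = 60586805*(12360377198/17405 + 64*I/5)/30555784905294208372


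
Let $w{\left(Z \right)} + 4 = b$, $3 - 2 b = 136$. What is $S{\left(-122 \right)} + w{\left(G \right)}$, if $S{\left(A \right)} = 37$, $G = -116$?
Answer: $- \frac{67}{2} \approx -33.5$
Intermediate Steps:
$b = - \frac{133}{2}$ ($b = \frac{3}{2} - 68 = - \frac{133}{2} \approx -66.5$)
$w{\left(Z \right)} = - \frac{141}{2}$ ($w{\left(Z \right)} = -4 - \frac{133}{2} = - \frac{141}{2}$)
$S{\left(-122 \right)} + w{\left(G \right)} = 37 - \frac{141}{2} = - \frac{67}{2}$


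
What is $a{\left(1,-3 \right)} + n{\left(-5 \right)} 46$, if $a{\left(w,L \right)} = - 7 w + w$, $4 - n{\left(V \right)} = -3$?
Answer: $316$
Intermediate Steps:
$n{\left(V \right)} = 7$ ($n{\left(V \right)} = 4 - -3 = 4 + 3 = 7$)
$a{\left(w,L \right)} = - 6 w$
$a{\left(1,-3 \right)} + n{\left(-5 \right)} 46 = \left(-6\right) 1 + 7 \cdot 46 = -6 + 322 = 316$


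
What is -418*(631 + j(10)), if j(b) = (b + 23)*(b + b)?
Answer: -539638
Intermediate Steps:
j(b) = 2*b*(23 + b) (j(b) = (23 + b)*(2*b) = 2*b*(23 + b))
-418*(631 + j(10)) = -418*(631 + 2*10*(23 + 10)) = -418*(631 + 2*10*33) = -418*(631 + 660) = -418*1291 = -539638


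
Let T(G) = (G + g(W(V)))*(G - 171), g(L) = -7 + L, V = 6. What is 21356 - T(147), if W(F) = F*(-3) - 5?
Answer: 24164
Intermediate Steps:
W(F) = -5 - 3*F (W(F) = -3*F - 5 = -5 - 3*F)
T(G) = (-171 + G)*(-30 + G) (T(G) = (G + (-7 + (-5 - 3*6)))*(G - 171) = (G + (-7 + (-5 - 18)))*(-171 + G) = (G + (-7 - 23))*(-171 + G) = (G - 30)*(-171 + G) = (-30 + G)*(-171 + G) = (-171 + G)*(-30 + G))
21356 - T(147) = 21356 - (5130 + 147² - 201*147) = 21356 - (5130 + 21609 - 29547) = 21356 - 1*(-2808) = 21356 + 2808 = 24164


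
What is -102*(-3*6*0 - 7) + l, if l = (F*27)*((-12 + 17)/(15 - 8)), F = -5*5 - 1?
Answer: 1488/7 ≈ 212.57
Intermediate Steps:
F = -26 (F = -25 - 1 = -26)
l = -3510/7 (l = (-26*27)*((-12 + 17)/(15 - 8)) = -3510/7 ≈ -501.43)
-102*(-3*6*0 - 7) + l = -102*(-3*6*0 - 7) - 3510/7 = -102*(-18*0 - 7) - 3510/7 = -102*(0 - 7) - 3510/7 = -102*(-7) - 3510/7 = 714 - 3510/7 = 1488/7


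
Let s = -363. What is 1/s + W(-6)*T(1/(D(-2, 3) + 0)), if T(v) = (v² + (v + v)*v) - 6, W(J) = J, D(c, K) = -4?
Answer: 101269/2904 ≈ 34.872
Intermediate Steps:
T(v) = -6 + 3*v² (T(v) = (v² + (2*v)*v) - 6 = (v² + 2*v²) - 6 = 3*v² - 6 = -6 + 3*v²)
1/s + W(-6)*T(1/(D(-2, 3) + 0)) = 1/(-363) - 6*(-6 + 3*(1/(-4 + 0))²) = -1/363 - 6*(-6 + 3*(1/(-4))²) = -1/363 - 6*(-6 + 3*(-¼)²) = -1/363 - 6*(-6 + 3*(1/16)) = -1/363 - 6*(-6 + 3/16) = -1/363 - 6*(-93/16) = -1/363 + 279/8 = 101269/2904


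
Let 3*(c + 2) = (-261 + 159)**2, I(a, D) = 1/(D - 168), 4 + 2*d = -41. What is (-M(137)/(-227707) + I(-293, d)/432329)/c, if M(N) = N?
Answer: 22565821399/130000278885383238 ≈ 1.7358e-7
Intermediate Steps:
d = -45/2 (d = -2 + (1/2)*(-41) = -2 - 41/2 = -45/2 ≈ -22.500)
I(a, D) = 1/(-168 + D)
c = 3466 (c = -2 + (-261 + 159)**2/3 = -2 + (1/3)*(-102)**2 = -2 + (1/3)*10404 = -2 + 3468 = 3466)
(-M(137)/(-227707) + I(-293, d)/432329)/c = (-1*137/(-227707) + 1/(-168 - 45/2*432329))/3466 = (-137*(-1/227707) + (1/432329)/(-381/2))*(1/3466) = (137/227707 - 2/381*1/432329)*(1/3466) = (137/227707 - 2/164717349)*(1/3466) = (22565821399/37507293388743)*(1/3466) = 22565821399/130000278885383238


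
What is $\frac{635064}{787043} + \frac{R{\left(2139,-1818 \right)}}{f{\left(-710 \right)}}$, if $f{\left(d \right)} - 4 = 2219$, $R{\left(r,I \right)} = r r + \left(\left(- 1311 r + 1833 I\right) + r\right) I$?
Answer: $\frac{75052077589823}{14953817} \approx 5.0189 \cdot 10^{6}$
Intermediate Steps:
$R{\left(r,I \right)} = r^{2} + I \left(- 1310 r + 1833 I\right)$ ($R{\left(r,I \right)} = r^{2} + \left(- 1310 r + 1833 I\right) I = r^{2} + I \left(- 1310 r + 1833 I\right)$)
$f{\left(d \right)} = 2223$ ($f{\left(d \right)} = 4 + 2219 = 2223$)
$\frac{635064}{787043} + \frac{R{\left(2139,-1818 \right)}}{f{\left(-710 \right)}} = \frac{635064}{787043} + \frac{2139^{2} + 1833 \left(-1818\right)^{2} - \left(-2381580\right) 2139}{2223} = 635064 \cdot \frac{1}{787043} + \left(4575321 + 1833 \cdot 3305124 + 5094199620\right) \frac{1}{2223} = \frac{635064}{787043} + \left(4575321 + 6058292292 + 5094199620\right) \frac{1}{2223} = \frac{635064}{787043} + 11157067233 \cdot \frac{1}{2223} = \frac{635064}{787043} + \frac{95359549}{19} = \frac{75052077589823}{14953817}$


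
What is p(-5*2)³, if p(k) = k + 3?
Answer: -343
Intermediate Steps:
p(k) = 3 + k
p(-5*2)³ = (3 - 5*2)³ = (3 - 10)³ = (-7)³ = -343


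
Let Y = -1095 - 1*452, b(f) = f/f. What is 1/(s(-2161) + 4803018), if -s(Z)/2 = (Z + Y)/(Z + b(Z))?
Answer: 30/144090437 ≈ 2.0820e-7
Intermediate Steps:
b(f) = 1
Y = -1547 (Y = -1095 - 452 = -1547)
s(Z) = -2*(-1547 + Z)/(1 + Z) (s(Z) = -2*(Z - 1547)/(Z + 1) = -2*(-1547 + Z)/(1 + Z))
1/(s(-2161) + 4803018) = 1/(2*(1547 - 1*(-2161))/(1 - 2161) + 4803018) = 1/(2*(1547 + 2161)/(-2160) + 4803018) = 1/(2*(-1/2160)*3708 + 4803018) = 1/(-103/30 + 4803018) = 1/(144090437/30) = 30/144090437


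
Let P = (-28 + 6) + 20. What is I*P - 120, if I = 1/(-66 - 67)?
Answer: -15958/133 ≈ -119.98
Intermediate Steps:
P = -2 (P = -22 + 20 = -2)
I = -1/133 (I = 1/(-133) = -1/133 ≈ -0.0075188)
I*P - 120 = -1/133*(-2) - 120 = 2/133 - 120 = -15958/133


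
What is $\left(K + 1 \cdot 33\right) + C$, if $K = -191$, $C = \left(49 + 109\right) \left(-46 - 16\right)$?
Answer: $-9954$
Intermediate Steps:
$C = -9796$ ($C = 158 \left(-62\right) = -9796$)
$\left(K + 1 \cdot 33\right) + C = \left(-191 + 1 \cdot 33\right) - 9796 = \left(-191 + 33\right) - 9796 = -158 - 9796 = -9954$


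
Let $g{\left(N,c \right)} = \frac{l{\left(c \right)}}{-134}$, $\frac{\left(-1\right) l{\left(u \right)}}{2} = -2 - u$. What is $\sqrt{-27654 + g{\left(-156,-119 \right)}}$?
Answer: $\frac{i \sqrt{124130967}}{67} \approx 166.29 i$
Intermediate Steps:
$l{\left(u \right)} = 4 + 2 u$ ($l{\left(u \right)} = - 2 \left(-2 - u\right) = 4 + 2 u$)
$g{\left(N,c \right)} = - \frac{2}{67} - \frac{c}{67}$ ($g{\left(N,c \right)} = \frac{4 + 2 c}{-134} = \left(4 + 2 c\right) \left(- \frac{1}{134}\right) = - \frac{2}{67} - \frac{c}{67}$)
$\sqrt{-27654 + g{\left(-156,-119 \right)}} = \sqrt{-27654 - - \frac{117}{67}} = \sqrt{-27654 + \left(- \frac{2}{67} + \frac{119}{67}\right)} = \sqrt{-27654 + \frac{117}{67}} = \sqrt{- \frac{1852701}{67}} = \frac{i \sqrt{124130967}}{67}$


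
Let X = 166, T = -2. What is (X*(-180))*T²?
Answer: -119520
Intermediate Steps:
(X*(-180))*T² = (166*(-180))*(-2)² = -29880*4 = -119520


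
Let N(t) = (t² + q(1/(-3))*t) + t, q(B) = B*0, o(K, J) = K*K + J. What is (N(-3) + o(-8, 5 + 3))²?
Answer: 6084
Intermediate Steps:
o(K, J) = J + K² (o(K, J) = K² + J = J + K²)
q(B) = 0
N(t) = t + t² (N(t) = (t² + 0*t) + t = (t² + 0) + t = t² + t = t + t²)
(N(-3) + o(-8, 5 + 3))² = (-3*(1 - 3) + ((5 + 3) + (-8)²))² = (-3*(-2) + (8 + 64))² = (6 + 72)² = 78² = 6084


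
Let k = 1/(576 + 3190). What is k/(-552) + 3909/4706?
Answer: 4063074791/4891491696 ≈ 0.83064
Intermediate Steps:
k = 1/3766 ≈ 0.00026553
k/(-552) + 3909/4706 = (1/3766)/(-552) + 3909/4706 = (1/3766)*(-1/552) + 3909*(1/4706) = -1/2078832 + 3909/4706 = 4063074791/4891491696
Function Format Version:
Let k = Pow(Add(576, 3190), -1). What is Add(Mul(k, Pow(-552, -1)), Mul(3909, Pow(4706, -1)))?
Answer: Rational(4063074791, 4891491696) ≈ 0.83064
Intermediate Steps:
k = Rational(1, 3766) (k = Pow(3766, -1) = Rational(1, 3766) ≈ 0.00026553)
Add(Mul(k, Pow(-552, -1)), Mul(3909, Pow(4706, -1))) = Add(Mul(Rational(1, 3766), Pow(-552, -1)), Mul(3909, Pow(4706, -1))) = Add(Mul(Rational(1, 3766), Rational(-1, 552)), Mul(3909, Rational(1, 4706))) = Add(Rational(-1, 2078832), Rational(3909, 4706)) = Rational(4063074791, 4891491696)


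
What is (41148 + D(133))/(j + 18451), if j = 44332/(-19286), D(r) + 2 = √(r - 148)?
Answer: 396770878/177900827 + 9643*I*√15/177900827 ≈ 2.2303 + 0.00020993*I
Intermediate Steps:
D(r) = -2 + √(-148 + r) (D(r) = -2 + √(r - 148) = -2 + √(-148 + r))
j = -22166/9643 (j = 44332*(-1/19286) = -22166/9643 ≈ -2.2987)
(41148 + D(133))/(j + 18451) = (41148 + (-2 + √(-148 + 133)))/(-22166/9643 + 18451) = (41148 + (-2 + √(-15)))/(177900827/9643) = (41148 + (-2 + I*√15))*(9643/177900827) = (41146 + I*√15)*(9643/177900827) = 396770878/177900827 + 9643*I*√15/177900827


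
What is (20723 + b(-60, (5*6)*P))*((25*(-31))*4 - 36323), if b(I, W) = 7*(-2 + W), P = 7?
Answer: -874362717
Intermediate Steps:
b(I, W) = -14 + 7*W
(20723 + b(-60, (5*6)*P))*((25*(-31))*4 - 36323) = (20723 + (-14 + 7*((5*6)*7)))*((25*(-31))*4 - 36323) = (20723 + (-14 + 7*(30*7)))*(-775*4 - 36323) = (20723 + (-14 + 7*210))*(-3100 - 36323) = (20723 + (-14 + 1470))*(-39423) = (20723 + 1456)*(-39423) = 22179*(-39423) = -874362717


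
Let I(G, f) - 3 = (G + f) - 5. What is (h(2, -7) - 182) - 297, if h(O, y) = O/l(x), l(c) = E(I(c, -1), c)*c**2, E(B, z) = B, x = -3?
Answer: -12934/27 ≈ -479.04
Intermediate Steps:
I(G, f) = -2 + G + f (I(G, f) = 3 + ((G + f) - 5) = 3 + (-5 + G + f) = -2 + G + f)
l(c) = c**2*(-3 + c) (l(c) = (-2 + c - 1)*c**2 = (-3 + c)*c**2 = c**2*(-3 + c))
h(O, y) = -O/54 (h(O, y) = O/(((-3)**2*(-3 - 3))) = O/((9*(-6))) = O/(-54) = O*(-1/54) = -O/54)
(h(2, -7) - 182) - 297 = (-1/54*2 - 182) - 297 = (-1/27 - 182) - 297 = -4915/27 - 297 = -12934/27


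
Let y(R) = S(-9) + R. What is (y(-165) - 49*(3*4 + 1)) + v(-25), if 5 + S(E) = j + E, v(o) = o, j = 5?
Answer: -836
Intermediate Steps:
S(E) = E (S(E) = -5 + (5 + E) = E)
y(R) = -9 + R
(y(-165) - 49*(3*4 + 1)) + v(-25) = ((-9 - 165) - 49*(3*4 + 1)) - 25 = (-174 - 49*(12 + 1)) - 25 = (-174 - 49*13) - 25 = (-174 - 637) - 25 = -811 - 25 = -836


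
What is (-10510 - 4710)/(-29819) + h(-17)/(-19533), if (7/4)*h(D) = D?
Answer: 122533736/239834217 ≈ 0.51091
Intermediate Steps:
h(D) = 4*D/7
(-10510 - 4710)/(-29819) + h(-17)/(-19533) = (-10510 - 4710)/(-29819) + ((4/7)*(-17))/(-19533) = -15220*(-1/29819) - 68/7*(-1/19533) = 15220/29819 + 4/8043 = 122533736/239834217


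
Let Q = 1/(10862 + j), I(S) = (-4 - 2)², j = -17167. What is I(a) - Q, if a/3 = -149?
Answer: 226981/6305 ≈ 36.000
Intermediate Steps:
a = -447 (a = 3*(-149) = -447)
I(S) = 36 (I(S) = (-6)² = 36)
Q = -1/6305 (Q = 1/(10862 - 17167) = 1/(-6305) = -1/6305 ≈ -0.00015860)
I(a) - Q = 36 - 1*(-1/6305) = 36 + 1/6305 = 226981/6305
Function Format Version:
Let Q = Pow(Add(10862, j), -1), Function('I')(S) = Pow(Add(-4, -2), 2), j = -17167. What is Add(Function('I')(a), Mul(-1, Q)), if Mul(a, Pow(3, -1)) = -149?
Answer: Rational(226981, 6305) ≈ 36.000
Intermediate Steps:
a = -447 (a = Mul(3, -149) = -447)
Function('I')(S) = 36 (Function('I')(S) = Pow(-6, 2) = 36)
Q = Rational(-1, 6305) (Q = Pow(Add(10862, -17167), -1) = Pow(-6305, -1) = Rational(-1, 6305) ≈ -0.00015860)
Add(Function('I')(a), Mul(-1, Q)) = Add(36, Mul(-1, Rational(-1, 6305))) = Add(36, Rational(1, 6305)) = Rational(226981, 6305)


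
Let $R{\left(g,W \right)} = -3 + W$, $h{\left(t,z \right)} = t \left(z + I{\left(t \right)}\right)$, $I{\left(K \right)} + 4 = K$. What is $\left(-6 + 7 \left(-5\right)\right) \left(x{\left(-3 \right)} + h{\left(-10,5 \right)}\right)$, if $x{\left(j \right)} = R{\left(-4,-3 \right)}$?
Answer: $-3444$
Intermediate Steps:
$I{\left(K \right)} = -4 + K$
$h{\left(t,z \right)} = t \left(-4 + t + z\right)$ ($h{\left(t,z \right)} = t \left(z + \left(-4 + t\right)\right) = t \left(-4 + t + z\right)$)
$x{\left(j \right)} = -6$ ($x{\left(j \right)} = -3 - 3 = -6$)
$\left(-6 + 7 \left(-5\right)\right) \left(x{\left(-3 \right)} + h{\left(-10,5 \right)}\right) = \left(-6 + 7 \left(-5\right)\right) \left(-6 - 10 \left(-4 - 10 + 5\right)\right) = \left(-6 - 35\right) \left(-6 - -90\right) = - 41 \left(-6 + 90\right) = \left(-41\right) 84 = -3444$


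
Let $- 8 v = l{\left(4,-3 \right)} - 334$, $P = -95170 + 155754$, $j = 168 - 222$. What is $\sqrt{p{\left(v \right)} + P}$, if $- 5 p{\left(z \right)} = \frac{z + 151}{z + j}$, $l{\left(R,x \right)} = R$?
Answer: $\frac{\sqrt{3939670695}}{255} \approx 246.14$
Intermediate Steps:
$j = -54$
$P = 60584$
$v = \frac{165}{4}$ ($v = - \frac{4 - 334}{8} = \left(- \frac{1}{8}\right) \left(-330\right) = \frac{165}{4} \approx 41.25$)
$p{\left(z \right)} = - \frac{151 + z}{5 \left(-54 + z\right)}$ ($p{\left(z \right)} = - \frac{\left(z + 151\right) \frac{1}{z - 54}}{5} = - \frac{\left(151 + z\right) \frac{1}{-54 + z}}{5} = - \frac{\frac{1}{-54 + z} \left(151 + z\right)}{5} = - \frac{151 + z}{5 \left(-54 + z\right)}$)
$\sqrt{p{\left(v \right)} + P} = \sqrt{\frac{-151 - \frac{165}{4}}{5 \left(-54 + \frac{165}{4}\right)} + 60584} = \sqrt{\frac{-151 - \frac{165}{4}}{5 \left(- \frac{51}{4}\right)} + 60584} = \sqrt{\frac{1}{5} \left(- \frac{4}{51}\right) \left(- \frac{769}{4}\right) + 60584} = \sqrt{\frac{769}{255} + 60584} = \sqrt{\frac{15449689}{255}} = \frac{\sqrt{3939670695}}{255}$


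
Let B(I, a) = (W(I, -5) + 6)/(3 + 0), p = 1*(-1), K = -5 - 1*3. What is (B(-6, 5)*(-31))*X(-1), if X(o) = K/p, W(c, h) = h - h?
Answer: -496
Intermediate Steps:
W(c, h) = 0
K = -8 (K = -5 - 3 = -8)
p = -1
X(o) = 8 (X(o) = -8/(-1) = -8*(-1) = 8)
B(I, a) = 2 (B(I, a) = (0 + 6)/(3 + 0) = 6/3 = 6*(1/3) = 2)
(B(-6, 5)*(-31))*X(-1) = (2*(-31))*8 = -62*8 = -496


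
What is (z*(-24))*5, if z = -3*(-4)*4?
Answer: -5760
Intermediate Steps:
z = 48 (z = 12*4 = 48)
(z*(-24))*5 = (48*(-24))*5 = -1152*5 = -5760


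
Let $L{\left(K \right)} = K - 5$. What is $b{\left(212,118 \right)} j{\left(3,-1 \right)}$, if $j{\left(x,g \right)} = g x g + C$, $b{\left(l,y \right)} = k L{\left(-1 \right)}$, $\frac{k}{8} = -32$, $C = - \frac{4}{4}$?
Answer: $3072$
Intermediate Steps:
$C = -1$ ($C = \left(-4\right) \frac{1}{4} = -1$)
$L{\left(K \right)} = -5 + K$ ($L{\left(K \right)} = K - 5 = -5 + K$)
$k = -256$ ($k = 8 \left(-32\right) = -256$)
$b{\left(l,y \right)} = 1536$ ($b{\left(l,y \right)} = - 256 \left(-5 - 1\right) = \left(-256\right) \left(-6\right) = 1536$)
$j{\left(x,g \right)} = -1 + x g^{2}$ ($j{\left(x,g \right)} = g x g - 1 = x g^{2} - 1 = -1 + x g^{2}$)
$b{\left(212,118 \right)} j{\left(3,-1 \right)} = 1536 \left(-1 + 3 \left(-1\right)^{2}\right) = 1536 \left(-1 + 3 \cdot 1\right) = 1536 \left(-1 + 3\right) = 1536 \cdot 2 = 3072$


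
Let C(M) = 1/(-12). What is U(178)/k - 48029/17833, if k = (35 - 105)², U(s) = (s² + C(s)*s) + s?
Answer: 1995530539/524290200 ≈ 3.8062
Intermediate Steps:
C(M) = -1/12
U(s) = s² + 11*s/12 (U(s) = (s² - s/12) + s = s² + 11*s/12)
k = 4900 (k = (-70)² = 4900)
U(178)/k - 48029/17833 = ((1/12)*178*(11 + 12*178))/4900 - 48029/17833 = ((1/12)*178*(11 + 2136))*(1/4900) - 48029*1/17833 = ((1/12)*178*2147)*(1/4900) - 48029/17833 = (191083/6)*(1/4900) - 48029/17833 = 191083/29400 - 48029/17833 = 1995530539/524290200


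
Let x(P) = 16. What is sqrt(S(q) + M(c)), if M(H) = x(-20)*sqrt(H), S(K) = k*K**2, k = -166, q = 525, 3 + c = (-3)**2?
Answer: sqrt(-45753750 + 16*sqrt(6)) ≈ 6764.1*I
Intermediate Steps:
c = 6 (c = -3 + (-3)**2 = -3 + 9 = 6)
S(K) = -166*K**2
M(H) = 16*sqrt(H)
sqrt(S(q) + M(c)) = sqrt(-166*525**2 + 16*sqrt(6)) = sqrt(-166*275625 + 16*sqrt(6)) = sqrt(-45753750 + 16*sqrt(6))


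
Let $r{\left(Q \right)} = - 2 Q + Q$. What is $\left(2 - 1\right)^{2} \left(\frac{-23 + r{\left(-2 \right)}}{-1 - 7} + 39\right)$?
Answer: $\frac{333}{8} \approx 41.625$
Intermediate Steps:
$r{\left(Q \right)} = - Q$
$\left(2 - 1\right)^{2} \left(\frac{-23 + r{\left(-2 \right)}}{-1 - 7} + 39\right) = \left(2 - 1\right)^{2} \left(\frac{-23 - -2}{-1 - 7} + 39\right) = 1^{2} \left(\frac{-23 + 2}{-8} + 39\right) = 1 \left(\left(-21\right) \left(- \frac{1}{8}\right) + 39\right) = 1 \left(\frac{21}{8} + 39\right) = 1 \cdot \frac{333}{8} = \frac{333}{8}$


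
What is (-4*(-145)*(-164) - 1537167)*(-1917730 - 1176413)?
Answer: 5050529395041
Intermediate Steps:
(-4*(-145)*(-164) - 1537167)*(-1917730 - 1176413) = (580*(-164) - 1537167)*(-3094143) = (-95120 - 1537167)*(-3094143) = -1632287*(-3094143) = 5050529395041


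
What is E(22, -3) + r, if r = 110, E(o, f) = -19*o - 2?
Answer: -310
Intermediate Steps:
E(o, f) = -2 - 19*o
E(22, -3) + r = (-2 - 19*22) + 110 = (-2 - 418) + 110 = -420 + 110 = -310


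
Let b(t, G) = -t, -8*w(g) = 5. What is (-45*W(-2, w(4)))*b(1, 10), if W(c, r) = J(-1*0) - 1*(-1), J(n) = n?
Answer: 45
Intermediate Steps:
w(g) = -5/8 (w(g) = -⅛*5 = -5/8)
W(c, r) = 1 (W(c, r) = -1*0 - 1*(-1) = 0 + 1 = 1)
(-45*W(-2, w(4)))*b(1, 10) = (-45*1)*(-1*1) = -45*(-1) = 45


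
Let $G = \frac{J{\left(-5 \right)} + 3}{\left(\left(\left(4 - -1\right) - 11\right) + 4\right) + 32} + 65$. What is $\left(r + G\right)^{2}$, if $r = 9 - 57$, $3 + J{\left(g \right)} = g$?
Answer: $\frac{10201}{36} \approx 283.36$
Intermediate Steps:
$J{\left(g \right)} = -3 + g$
$r = -48$ ($r = 9 - 57 = -48$)
$G = \frac{389}{6}$ ($G = \frac{\left(-3 - 5\right) + 3}{\left(\left(\left(4 - -1\right) - 11\right) + 4\right) + 32} + 65 = \frac{-8 + 3}{\left(\left(\left(4 + 1\right) - 11\right) + 4\right) + 32} + 65 = - \frac{5}{\left(\left(5 - 11\right) + 4\right) + 32} + 65 = - \frac{5}{\left(-6 + 4\right) + 32} + 65 = - \frac{5}{-2 + 32} + 65 = - \frac{5}{30} + 65 = \left(-5\right) \frac{1}{30} + 65 = - \frac{1}{6} + 65 = \frac{389}{6} \approx 64.833$)
$\left(r + G\right)^{2} = \left(-48 + \frac{389}{6}\right)^{2} = \left(\frac{101}{6}\right)^{2} = \frac{10201}{36}$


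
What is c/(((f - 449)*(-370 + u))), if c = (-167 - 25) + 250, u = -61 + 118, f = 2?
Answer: 58/139911 ≈ 0.00041455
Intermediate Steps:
u = 57
c = 58 (c = -192 + 250 = 58)
c/(((f - 449)*(-370 + u))) = 58/(((2 - 449)*(-370 + 57))) = 58/((-447*(-313))) = 58/139911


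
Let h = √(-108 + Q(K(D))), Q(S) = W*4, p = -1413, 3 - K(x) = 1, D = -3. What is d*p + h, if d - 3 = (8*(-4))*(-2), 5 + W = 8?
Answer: -94671 + 4*I*√6 ≈ -94671.0 + 9.798*I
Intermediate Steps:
W = 3 (W = -5 + 8 = 3)
K(x) = 2 (K(x) = 3 - 1*1 = 3 - 1 = 2)
d = 67 (d = 3 + (8*(-4))*(-2) = 3 - 32*(-2) = 3 + 64 = 67)
Q(S) = 12 (Q(S) = 3*4 = 12)
h = 4*I*√6 (h = √(-108 + 12) = √(-96) = 4*I*√6 ≈ 9.798*I)
d*p + h = 67*(-1413) + 4*I*√6 = -94671 + 4*I*√6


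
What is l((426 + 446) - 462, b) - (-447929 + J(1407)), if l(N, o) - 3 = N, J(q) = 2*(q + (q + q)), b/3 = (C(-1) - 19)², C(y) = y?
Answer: 439900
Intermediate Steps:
b = 1200 (b = 3*(-1 - 19)² = 3*(-20)² = 3*400 = 1200)
J(q) = 6*q (J(q) = 2*(q + 2*q) = 2*(3*q) = 6*q)
l(N, o) = 3 + N
l((426 + 446) - 462, b) - (-447929 + J(1407)) = (3 + ((426 + 446) - 462)) - (-447929 + 6*1407) = (3 + (872 - 462)) - (-447929 + 8442) = (3 + 410) - 1*(-439487) = 413 + 439487 = 439900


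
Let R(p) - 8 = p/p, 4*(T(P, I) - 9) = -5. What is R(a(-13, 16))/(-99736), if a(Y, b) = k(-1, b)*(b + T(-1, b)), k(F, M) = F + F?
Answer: -9/99736 ≈ -9.0238e-5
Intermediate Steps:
T(P, I) = 31/4 (T(P, I) = 9 + (¼)*(-5) = 9 - 5/4 = 31/4)
k(F, M) = 2*F
a(Y, b) = -31/2 - 2*b (a(Y, b) = (2*(-1))*(b + 31/4) = -2*(31/4 + b) = -31/2 - 2*b)
R(p) = 9 (R(p) = 8 + p/p = 8 + 1 = 9)
R(a(-13, 16))/(-99736) = 9/(-99736) = 9*(-1/99736) = -9/99736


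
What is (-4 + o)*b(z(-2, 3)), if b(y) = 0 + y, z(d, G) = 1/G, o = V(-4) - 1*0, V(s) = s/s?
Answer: -1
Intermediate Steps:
V(s) = 1
o = 1 (o = 1 - 1*0 = 1 + 0 = 1)
b(y) = y
(-4 + o)*b(z(-2, 3)) = (-4 + 1)/3 = -3*⅓ = -1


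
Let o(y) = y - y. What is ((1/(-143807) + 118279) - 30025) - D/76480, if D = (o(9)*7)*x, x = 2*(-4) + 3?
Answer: 12691542977/143807 ≈ 88254.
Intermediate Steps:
o(y) = 0
x = -5 (x = -8 + 3 = -5)
D = 0 (D = (0*7)*(-5) = 0*(-5) = 0)
((1/(-143807) + 118279) - 30025) - D/76480 = ((1/(-143807) + 118279) - 30025) - 0/76480 = ((-1/143807 + 118279) - 30025) - 0/76480 = (17009348152/143807 - 30025) - 1*0 = 12691542977/143807 + 0 = 12691542977/143807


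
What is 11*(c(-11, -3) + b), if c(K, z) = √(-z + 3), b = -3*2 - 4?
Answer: -110 + 11*√6 ≈ -83.056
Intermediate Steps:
b = -10 (b = -6 - 4 = -10)
c(K, z) = √(3 - z)
11*(c(-11, -3) + b) = 11*(√(3 - 1*(-3)) - 10) = 11*(√(3 + 3) - 10) = 11*(√6 - 10) = 11*(-10 + √6) = -110 + 11*√6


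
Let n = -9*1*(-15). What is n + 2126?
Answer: 2261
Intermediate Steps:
n = 135 (n = -9*(-15) = 135)
n + 2126 = 135 + 2126 = 2261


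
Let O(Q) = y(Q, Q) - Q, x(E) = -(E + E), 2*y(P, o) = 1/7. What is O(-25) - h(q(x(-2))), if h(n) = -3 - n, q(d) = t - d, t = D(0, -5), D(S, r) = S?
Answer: 337/14 ≈ 24.071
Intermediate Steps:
t = 0
y(P, o) = 1/14 (y(P, o) = (½)/7 = (½)*(⅐) = 1/14)
x(E) = -2*E
O(Q) = 1/14 - Q
q(d) = -d (q(d) = 0 - d = -d)
O(-25) - h(q(x(-2))) = (1/14 - 1*(-25)) - (-3 - (-1)*(-2*(-2))) = (1/14 + 25) - (-3 - (-1)*4) = 351/14 - (-3 - 1*(-4)) = 351/14 - (-3 + 4) = 351/14 - 1*1 = 351/14 - 1 = 337/14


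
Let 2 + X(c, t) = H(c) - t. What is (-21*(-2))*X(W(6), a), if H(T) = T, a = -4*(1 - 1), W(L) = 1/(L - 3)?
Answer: -70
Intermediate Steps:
W(L) = 1/(-3 + L)
a = 0 (a = -4*0 = 0)
X(c, t) = -2 + c - t (X(c, t) = -2 + (c - t) = -2 + c - t)
(-21*(-2))*X(W(6), a) = (-21*(-2))*(-2 + 1/(-3 + 6) - 1*0) = 42*(-2 + 1/3 + 0) = 42*(-2 + ⅓ + 0) = 42*(-5/3) = -70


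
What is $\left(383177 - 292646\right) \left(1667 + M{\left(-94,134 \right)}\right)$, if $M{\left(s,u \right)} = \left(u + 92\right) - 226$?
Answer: $150915177$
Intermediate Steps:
$M{\left(s,u \right)} = -134 + u$ ($M{\left(s,u \right)} = \left(92 + u\right) - 226 = -134 + u$)
$\left(383177 - 292646\right) \left(1667 + M{\left(-94,134 \right)}\right) = \left(383177 - 292646\right) \left(1667 + \left(-134 + 134\right)\right) = 90531 \left(1667 + 0\right) = 90531 \cdot 1667 = 150915177$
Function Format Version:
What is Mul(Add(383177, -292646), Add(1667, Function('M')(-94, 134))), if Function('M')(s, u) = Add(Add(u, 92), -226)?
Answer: 150915177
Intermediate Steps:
Function('M')(s, u) = Add(-134, u) (Function('M')(s, u) = Add(Add(92, u), -226) = Add(-134, u))
Mul(Add(383177, -292646), Add(1667, Function('M')(-94, 134))) = Mul(Add(383177, -292646), Add(1667, Add(-134, 134))) = Mul(90531, Add(1667, 0)) = Mul(90531, 1667) = 150915177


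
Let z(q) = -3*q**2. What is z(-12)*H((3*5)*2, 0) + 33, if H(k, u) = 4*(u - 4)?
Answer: 6945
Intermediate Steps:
H(k, u) = -16 + 4*u (H(k, u) = 4*(-4 + u) = -16 + 4*u)
z(-12)*H((3*5)*2, 0) + 33 = (-3*(-12)**2)*(-16 + 4*0) + 33 = (-3*144)*(-16 + 0) + 33 = -432*(-16) + 33 = 6912 + 33 = 6945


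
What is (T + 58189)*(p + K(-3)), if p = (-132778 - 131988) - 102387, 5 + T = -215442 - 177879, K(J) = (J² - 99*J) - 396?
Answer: 123076717291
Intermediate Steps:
K(J) = -396 + J² - 99*J
T = -393326 (T = -5 + (-215442 - 177879) = -5 - 393321 = -393326)
p = -367153 (p = -264766 - 102387 = -367153)
(T + 58189)*(p + K(-3)) = (-393326 + 58189)*(-367153 + (-396 + (-3)² - 99*(-3))) = -335137*(-367153 + (-396 + 9 + 297)) = -335137*(-367153 - 90) = -335137*(-367243) = 123076717291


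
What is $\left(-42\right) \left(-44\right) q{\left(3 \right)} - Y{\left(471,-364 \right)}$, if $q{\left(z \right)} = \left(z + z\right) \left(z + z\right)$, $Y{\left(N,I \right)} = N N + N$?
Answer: $-155784$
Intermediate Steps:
$Y{\left(N,I \right)} = N + N^{2}$ ($Y{\left(N,I \right)} = N^{2} + N = N + N^{2}$)
$q{\left(z \right)} = 4 z^{2}$ ($q{\left(z \right)} = 2 z 2 z = 4 z^{2}$)
$\left(-42\right) \left(-44\right) q{\left(3 \right)} - Y{\left(471,-364 \right)} = \left(-42\right) \left(-44\right) 4 \cdot 3^{2} - 471 \left(1 + 471\right) = 1848 \cdot 4 \cdot 9 - 471 \cdot 472 = 1848 \cdot 36 - 222312 = 66528 - 222312 = -155784$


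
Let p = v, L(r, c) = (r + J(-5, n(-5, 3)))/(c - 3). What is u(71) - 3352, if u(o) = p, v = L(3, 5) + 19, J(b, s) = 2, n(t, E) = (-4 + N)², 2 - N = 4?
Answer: -6661/2 ≈ -3330.5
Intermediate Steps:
N = -2 (N = 2 - 1*4 = 2 - 4 = -2)
n(t, E) = 36 (n(t, E) = (-4 - 2)² = (-6)² = 36)
L(r, c) = (2 + r)/(-3 + c) (L(r, c) = (r + 2)/(c - 3) = (2 + r)/(-3 + c))
v = 43/2 (v = (2 + 3)/(-3 + 5) + 19 = 5/2 + 19 = 43/2 ≈ 21.500)
p = 43/2 ≈ 21.500
u(o) = 43/2
u(71) - 3352 = 43/2 - 3352 = -6661/2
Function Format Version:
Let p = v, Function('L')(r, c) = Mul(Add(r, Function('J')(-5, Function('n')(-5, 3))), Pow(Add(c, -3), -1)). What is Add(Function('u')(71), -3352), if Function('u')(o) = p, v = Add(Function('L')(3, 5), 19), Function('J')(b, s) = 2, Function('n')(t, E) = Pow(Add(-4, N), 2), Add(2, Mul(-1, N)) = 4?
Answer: Rational(-6661, 2) ≈ -3330.5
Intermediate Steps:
N = -2 (N = Add(2, Mul(-1, 4)) = Add(2, -4) = -2)
Function('n')(t, E) = 36 (Function('n')(t, E) = Pow(Add(-4, -2), 2) = Pow(-6, 2) = 36)
Function('L')(r, c) = Mul(Pow(Add(-3, c), -1), Add(2, r)) (Function('L')(r, c) = Mul(Add(r, 2), Pow(Add(c, -3), -1)) = Mul(Add(2, r), Pow(Add(-3, c), -1)) = Mul(Pow(Add(-3, c), -1), Add(2, r)))
v = Rational(43, 2) (v = Add(Mul(Pow(Add(-3, 5), -1), Add(2, 3)), 19) = Add(Mul(Pow(2, -1), 5), 19) = Add(Mul(Rational(1, 2), 5), 19) = Add(Rational(5, 2), 19) = Rational(43, 2) ≈ 21.500)
p = Rational(43, 2) ≈ 21.500
Function('u')(o) = Rational(43, 2)
Add(Function('u')(71), -3352) = Add(Rational(43, 2), -3352) = Rational(-6661, 2)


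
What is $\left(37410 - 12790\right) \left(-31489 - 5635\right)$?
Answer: $-913992880$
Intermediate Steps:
$\left(37410 - 12790\right) \left(-31489 - 5635\right) = 24620 \left(-37124\right) = -913992880$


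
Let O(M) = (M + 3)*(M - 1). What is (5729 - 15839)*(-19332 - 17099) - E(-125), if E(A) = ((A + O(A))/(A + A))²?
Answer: 23019605653991/62500 ≈ 3.6831e+8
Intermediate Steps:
O(M) = (-1 + M)*(3 + M) (O(M) = (3 + M)*(-1 + M) = (-1 + M)*(3 + M))
E(A) = (-3 + A² + 3*A)²/(4*A²) (E(A) = ((A + (-3 + A² + 2*A))/(A + A))² = ((-3 + A² + 3*A)/((2*A)))² = ((-3 + A² + 3*A)*(1/(2*A)))² = ((-3 + A² + 3*A)/(2*A))² = (-3 + A² + 3*A)²/(4*A²))
(5729 - 15839)*(-19332 - 17099) - E(-125) = (5729 - 15839)*(-19332 - 17099) - (-3 + (-125)² + 3*(-125))²/(4*(-125)²) = -10110*(-36431) - (-3 + 15625 - 375)²/(4*15625) = 368317410 - 15247²/(4*15625) = 368317410 - 232471009/(4*15625) = 368317410 - 1*232471009/62500 = 368317410 - 232471009/62500 = 23019605653991/62500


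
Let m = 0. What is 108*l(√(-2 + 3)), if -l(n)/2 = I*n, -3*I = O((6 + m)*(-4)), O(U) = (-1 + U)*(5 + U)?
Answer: 34200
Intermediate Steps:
I = -475/3 (I = -(-5 + ((6 + 0)*(-4))² + 4*((6 + 0)*(-4)))/3 = -(-5 + (6*(-4))² + 4*(6*(-4)))/3 = -(-5 + (-24)² + 4*(-24))/3 = -(-5 + 576 - 96)/3 = -⅓*475 = -475/3 ≈ -158.33)
l(n) = 950*n/3 (l(n) = -(-950)*n/3 = 950*n/3)
108*l(√(-2 + 3)) = 108*(950*√(-2 + 3)/3) = 108*(950*√1/3) = 108*((950/3)*1) = 108*(950/3) = 34200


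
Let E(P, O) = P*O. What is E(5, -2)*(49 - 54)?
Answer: 50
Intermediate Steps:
E(P, O) = O*P
E(5, -2)*(49 - 54) = (-2*5)*(49 - 54) = -10*(-5) = 50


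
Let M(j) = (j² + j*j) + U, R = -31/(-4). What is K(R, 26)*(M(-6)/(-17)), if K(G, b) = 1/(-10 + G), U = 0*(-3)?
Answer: 32/17 ≈ 1.8824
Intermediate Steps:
U = 0
R = 31/4 (R = -31*(-¼) = 31/4 ≈ 7.7500)
M(j) = 2*j² (M(j) = (j² + j*j) + 0 = (j² + j²) + 0 = 2*j² + 0 = 2*j²)
K(R, 26)*(M(-6)/(-17)) = ((2*(-6)²)/(-17))/(-10 + 31/4) = ((2*36)*(-1/17))/(-9/4) = -32*(-1)/17 = -4/9*(-72/17) = 32/17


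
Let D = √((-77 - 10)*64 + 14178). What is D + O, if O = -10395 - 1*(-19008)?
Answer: 8613 + √8610 ≈ 8705.8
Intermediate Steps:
O = 8613 (O = -10395 + 19008 = 8613)
D = √8610 (D = √(-87*64 + 14178) = √(-5568 + 14178) = √8610 ≈ 92.790)
D + O = √8610 + 8613 = 8613 + √8610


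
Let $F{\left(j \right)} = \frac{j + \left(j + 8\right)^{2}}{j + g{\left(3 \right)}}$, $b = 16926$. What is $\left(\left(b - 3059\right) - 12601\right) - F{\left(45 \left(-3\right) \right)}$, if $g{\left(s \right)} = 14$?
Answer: $\frac{15380}{11} \approx 1398.2$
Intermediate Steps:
$F{\left(j \right)} = \frac{j + \left(8 + j\right)^{2}}{14 + j}$ ($F{\left(j \right)} = \frac{j + \left(j + 8\right)^{2}}{j + 14} = \frac{j + \left(8 + j\right)^{2}}{14 + j}$)
$\left(\left(b - 3059\right) - 12601\right) - F{\left(45 \left(-3\right) \right)} = \left(\left(16926 - 3059\right) - 12601\right) - \frac{45 \left(-3\right) + \left(8 + 45 \left(-3\right)\right)^{2}}{14 + 45 \left(-3\right)} = \left(13867 - 12601\right) - \frac{-135 + \left(8 - 135\right)^{2}}{14 - 135} = 1266 - \frac{-135 + \left(-127\right)^{2}}{-121} = 1266 - - \frac{-135 + 16129}{121} = 1266 - \left(- \frac{1}{121}\right) 15994 = 1266 - - \frac{1454}{11} = 1266 + \frac{1454}{11} = \frac{15380}{11}$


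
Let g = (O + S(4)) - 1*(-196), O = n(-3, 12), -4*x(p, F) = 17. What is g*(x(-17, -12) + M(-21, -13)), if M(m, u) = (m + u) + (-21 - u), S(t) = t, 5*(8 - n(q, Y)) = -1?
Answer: -38517/4 ≈ -9629.3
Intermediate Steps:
n(q, Y) = 41/5 (n(q, Y) = 8 - ⅕*(-1) = 8 + ⅕ = 41/5)
x(p, F) = -17/4 (x(p, F) = -¼*17 = -17/4)
O = 41/5 ≈ 8.2000
M(m, u) = -21 + m
g = 1041/5 (g = (41/5 + 4) - 1*(-196) = 61/5 + 196 = 1041/5 ≈ 208.20)
g*(x(-17, -12) + M(-21, -13)) = 1041*(-17/4 + (-21 - 21))/5 = 1041*(-17/4 - 42)/5 = (1041/5)*(-185/4) = -38517/4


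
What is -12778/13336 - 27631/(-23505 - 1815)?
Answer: 5618507/42208440 ≈ 0.13311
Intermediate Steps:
-12778/13336 - 27631/(-23505 - 1815) = -12778*1/13336 - 27631/(-25320) = -6389/6668 - 27631*(-1/25320) = -6389/6668 + 27631/25320 = 5618507/42208440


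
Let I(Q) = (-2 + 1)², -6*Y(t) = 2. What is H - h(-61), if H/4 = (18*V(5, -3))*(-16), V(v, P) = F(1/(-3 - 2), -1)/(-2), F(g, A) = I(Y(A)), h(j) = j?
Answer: 637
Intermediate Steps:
Y(t) = -⅓ (Y(t) = -⅙*2 = -⅓)
I(Q) = 1 (I(Q) = (-1)² = 1)
F(g, A) = 1
V(v, P) = -½ (V(v, P) = 1/(-2) = 1*(-½) = -½)
H = 576 (H = 4*((18*(-½))*(-16)) = 4*(-9*(-16)) = 4*144 = 576)
H - h(-61) = 576 - 1*(-61) = 576 + 61 = 637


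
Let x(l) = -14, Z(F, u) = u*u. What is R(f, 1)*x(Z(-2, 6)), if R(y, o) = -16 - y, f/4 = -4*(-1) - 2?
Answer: 336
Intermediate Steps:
Z(F, u) = u²
f = 8 (f = 4*(-4*(-1) - 2) = 4*(4 - 2) = 4*2 = 8)
R(f, 1)*x(Z(-2, 6)) = (-16 - 1*8)*(-14) = (-16 - 8)*(-14) = -24*(-14) = 336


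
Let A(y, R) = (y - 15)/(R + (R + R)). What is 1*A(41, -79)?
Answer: -26/237 ≈ -0.10970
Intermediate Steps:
A(y, R) = (-15 + y)/(3*R) (A(y, R) = (-15 + y)/(R + 2*R) = (-15 + y)/((3*R)) = (-15 + y)*(1/(3*R)) = (-15 + y)/(3*R))
1*A(41, -79) = 1*((⅓)*(-15 + 41)/(-79)) = 1*((⅓)*(-1/79)*26) = 1*(-26/237) = -26/237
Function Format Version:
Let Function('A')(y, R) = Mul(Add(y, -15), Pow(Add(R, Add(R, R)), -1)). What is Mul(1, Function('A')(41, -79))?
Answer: Rational(-26, 237) ≈ -0.10970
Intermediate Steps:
Function('A')(y, R) = Mul(Rational(1, 3), Pow(R, -1), Add(-15, y)) (Function('A')(y, R) = Mul(Add(-15, y), Pow(Add(R, Mul(2, R)), -1)) = Mul(Add(-15, y), Pow(Mul(3, R), -1)) = Mul(Add(-15, y), Mul(Rational(1, 3), Pow(R, -1))) = Mul(Rational(1, 3), Pow(R, -1), Add(-15, y)))
Mul(1, Function('A')(41, -79)) = Mul(1, Mul(Rational(1, 3), Pow(-79, -1), Add(-15, 41))) = Mul(1, Mul(Rational(1, 3), Rational(-1, 79), 26)) = Mul(1, Rational(-26, 237)) = Rational(-26, 237)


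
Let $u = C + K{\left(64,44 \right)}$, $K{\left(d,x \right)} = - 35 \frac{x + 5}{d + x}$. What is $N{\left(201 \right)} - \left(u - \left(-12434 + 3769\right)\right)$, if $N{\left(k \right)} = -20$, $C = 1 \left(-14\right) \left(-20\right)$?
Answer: $- \frac{966505}{108} \approx -8949.1$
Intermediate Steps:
$C = 280$ ($C = \left(-14\right) \left(-20\right) = 280$)
$K{\left(d,x \right)} = - \frac{35 \left(5 + x\right)}{d + x}$ ($K{\left(d,x \right)} = - 35 \frac{5 + x}{d + x} = - \frac{35 \left(5 + x\right)}{d + x}$)
$u = \frac{28525}{108}$ ($u = 280 + \frac{35 \left(-5 - 44\right)}{64 + 44} = 280 + \frac{35 \left(-5 - 44\right)}{108} = 280 + 35 \cdot \frac{1}{108} \left(-49\right) = 280 - \frac{1715}{108} = \frac{28525}{108} \approx 264.12$)
$N{\left(201 \right)} - \left(u - \left(-12434 + 3769\right)\right) = -20 - \left(\frac{28525}{108} - \left(-12434 + 3769\right)\right) = -20 - \left(\frac{28525}{108} - -8665\right) = -20 - \left(\frac{28525}{108} + 8665\right) = -20 - \frac{964345}{108} = - \frac{966505}{108}$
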